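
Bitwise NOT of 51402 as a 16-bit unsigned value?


~0b1100100011001010 = 0b11011100110101 = 14133 (16-bit unsigned)

14133


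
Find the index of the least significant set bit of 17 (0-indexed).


0b10001. Lowest set bit at position 0

0


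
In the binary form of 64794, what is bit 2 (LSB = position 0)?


0b1111110100011010, position 2 = 0

0


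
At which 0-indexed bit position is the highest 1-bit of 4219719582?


0b11111011100000111100111110011110. Highest set bit at position 31

31


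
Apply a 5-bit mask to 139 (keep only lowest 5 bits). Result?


139 & 31 = 11

11


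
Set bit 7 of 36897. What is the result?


36897 | (1 << 7) = 36897 | 128 = 37025

37025


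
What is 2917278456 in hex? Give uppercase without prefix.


2917278456 = ADE222F8 hex

ADE222F8


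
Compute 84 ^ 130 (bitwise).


0b1010100 ^ 0b10000010 = 0b11010110 = 214

214


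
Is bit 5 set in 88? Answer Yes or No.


0b1011000, bit 5 = 0. No

No


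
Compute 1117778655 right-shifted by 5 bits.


0b1000010100111111111001011011111 >> 5 = 0b10000101001111111110010110 = 34930582

34930582


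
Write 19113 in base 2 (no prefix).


19113 = 100101010101001 in binary

100101010101001


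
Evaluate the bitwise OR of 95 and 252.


0b1011111 | 0b11111100 = 0b11111111 = 255

255


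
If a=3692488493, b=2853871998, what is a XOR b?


3692488493 ^ 2853871998 = 1980515923

1980515923


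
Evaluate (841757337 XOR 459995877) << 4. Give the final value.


Step 1: 841757337 ^ 459995877 = 692504700
Step 2: 692504700 << 4 = 11080075200

11080075200


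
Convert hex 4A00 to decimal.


4A00 hex = 18944 decimal

18944


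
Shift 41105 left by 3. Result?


0b1010000010010001 << 3 = 0b1010000010010001000 = 328840

328840


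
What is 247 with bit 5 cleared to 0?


247 & ~(1 << 5) = 215

215


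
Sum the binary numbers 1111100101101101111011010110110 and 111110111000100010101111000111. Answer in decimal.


1111100101101101111011010110110 + 111110111000100010101111000111 = 10111011100110010010001001111101 = 3147375229

3147375229


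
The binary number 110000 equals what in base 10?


110000 in decimal = 48

48


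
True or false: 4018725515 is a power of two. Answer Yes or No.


0b11101111100010001110001010001011. Multiple bits set => No

No


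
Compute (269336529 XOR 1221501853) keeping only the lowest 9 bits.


Step 1: 269336529 ^ 1221501853 = 1489181772
Step 2: 1489181772 & 511 = 76

76


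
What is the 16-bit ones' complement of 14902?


14902 ^ 65535 = 50633

50633


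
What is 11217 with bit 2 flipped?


11217 ^ (1 << 2) = 11217 ^ 4 = 11221

11221


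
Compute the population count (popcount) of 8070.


0b1111110000110 has 8 set bits

8


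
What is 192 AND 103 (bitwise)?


0b11000000 & 0b1100111 = 0b1000000 = 64

64


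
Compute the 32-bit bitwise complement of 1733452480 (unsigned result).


~0b1100111010100100110001011000000 = 0b10011000101011011001110100111111 = 2561514815 (32-bit unsigned)

2561514815


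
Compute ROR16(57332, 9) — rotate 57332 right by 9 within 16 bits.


Rotate 0b1101111111110100 right by 9 (16-bit) = 0b1111101001101111 = 64111

64111


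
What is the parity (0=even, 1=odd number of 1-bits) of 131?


0b10000011 has 3 ones => parity 1

1


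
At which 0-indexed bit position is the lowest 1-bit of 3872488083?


0b11100110110100010111101010010011. Lowest set bit at position 0

0


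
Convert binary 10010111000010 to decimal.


10010111000010 in decimal = 9666

9666


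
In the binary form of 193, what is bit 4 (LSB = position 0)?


0b11000001, position 4 = 0

0


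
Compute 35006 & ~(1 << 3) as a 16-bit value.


35006 & ~(1 << 3) = 34998

34998


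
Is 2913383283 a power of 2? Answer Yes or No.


0b10101101101001101011001101110011. Multiple bits set => No

No


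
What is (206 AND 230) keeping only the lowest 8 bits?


Step 1: 206 & 230 = 198
Step 2: 198 & 255 = 198

198


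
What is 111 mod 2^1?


111 & 1 = 1

1


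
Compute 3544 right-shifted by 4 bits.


0b110111011000 >> 4 = 0b11011101 = 221

221


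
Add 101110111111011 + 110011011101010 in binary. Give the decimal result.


101110111111011 + 110011011101010 = 1100010011100101 = 50405

50405


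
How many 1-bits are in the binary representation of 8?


0b1000 has 1 set bits

1


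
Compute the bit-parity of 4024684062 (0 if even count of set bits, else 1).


0b11101111111000111100111000011110 has 21 ones => parity 1

1


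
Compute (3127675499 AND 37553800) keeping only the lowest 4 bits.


Step 1: 3127675499 & 37553800 = 36438536
Step 2: 36438536 & 15 = 8

8


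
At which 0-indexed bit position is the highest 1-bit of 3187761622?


0b10111110000000010110000111010110. Highest set bit at position 31

31


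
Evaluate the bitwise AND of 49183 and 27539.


0b1100000000011111 & 0b110101110010011 = 0b100000000010011 = 16403

16403


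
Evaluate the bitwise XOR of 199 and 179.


0b11000111 ^ 0b10110011 = 0b1110100 = 116

116


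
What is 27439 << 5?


0b110101100101111 << 5 = 0b11010110010111100000 = 878048

878048


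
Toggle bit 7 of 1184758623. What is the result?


1184758623 ^ (1 << 7) = 1184758623 ^ 128 = 1184758751

1184758751


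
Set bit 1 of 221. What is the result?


221 | (1 << 1) = 221 | 2 = 223

223


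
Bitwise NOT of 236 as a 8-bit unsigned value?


~0b11101100 = 0b10011 = 19 (8-bit unsigned)

19


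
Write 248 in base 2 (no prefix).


248 = 11111000 in binary

11111000


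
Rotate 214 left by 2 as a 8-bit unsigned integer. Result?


Rotate 0b11010110 left by 2 (8-bit) = 0b1011011 = 91

91


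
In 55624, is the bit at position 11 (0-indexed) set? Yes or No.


0b1101100101001000, bit 11 = 1. Yes

Yes


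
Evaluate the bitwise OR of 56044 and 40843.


0b1101101011101100 | 0b1001111110001011 = 0b1101111111101111 = 57327

57327


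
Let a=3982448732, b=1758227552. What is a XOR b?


3982448732 ^ 1758227552 = 2241016892

2241016892


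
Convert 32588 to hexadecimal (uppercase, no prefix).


32588 = 7F4C hex

7F4C


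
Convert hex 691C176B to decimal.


691C176B hex = 1763448683 decimal

1763448683


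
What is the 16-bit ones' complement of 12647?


12647 ^ 65535 = 52888

52888


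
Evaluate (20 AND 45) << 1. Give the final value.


Step 1: 20 & 45 = 4
Step 2: 4 << 1 = 8

8


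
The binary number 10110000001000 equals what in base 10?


10110000001000 in decimal = 11272

11272


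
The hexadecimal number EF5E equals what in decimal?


EF5E hex = 61278 decimal

61278


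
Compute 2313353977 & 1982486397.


0b10001001111000101111101011111001 & 0b1110110001010100101011101111101 = 0b1000100101001001111001 = 2249337

2249337


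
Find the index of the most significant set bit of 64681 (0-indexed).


0b1111110010101001. Highest set bit at position 15

15


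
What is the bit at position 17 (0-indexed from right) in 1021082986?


0b111100110111000111110101101010, position 17 = 0

0


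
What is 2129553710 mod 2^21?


2129553710 & 2097151 = 944430

944430


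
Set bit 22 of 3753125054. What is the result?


3753125054 | (1 << 22) = 3753125054 | 4194304 = 3757319358

3757319358


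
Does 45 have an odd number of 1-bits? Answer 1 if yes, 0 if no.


0b101101 has 4 ones => parity 0

0


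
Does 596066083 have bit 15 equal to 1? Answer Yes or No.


0b100011100001110011111100100011, bit 15 = 0. No

No


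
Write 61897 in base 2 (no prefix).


61897 = 1111000111001001 in binary

1111000111001001


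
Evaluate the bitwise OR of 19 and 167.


0b10011 | 0b10100111 = 0b10110111 = 183

183


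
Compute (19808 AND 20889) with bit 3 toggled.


Step 1: 19808 & 20889 = 16640
Step 2: 16640 ^ (1 << 3) = 16640 ^ 8 = 16648

16648


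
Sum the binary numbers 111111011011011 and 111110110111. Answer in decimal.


111111011011011 + 111110110111 = 1000111010010010 = 36498

36498


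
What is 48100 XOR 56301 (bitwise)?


0b1011101111100100 ^ 0b1101101111101101 = 0b110000000001001 = 24585

24585


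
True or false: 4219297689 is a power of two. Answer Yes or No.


0b11111011011111010101111110011001. Multiple bits set => No

No


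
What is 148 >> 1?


0b10010100 >> 1 = 0b1001010 = 74

74


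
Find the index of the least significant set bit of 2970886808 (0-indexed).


0b10110001000101000010001010011000. Lowest set bit at position 3

3


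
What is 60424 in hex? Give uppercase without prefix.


60424 = EC08 hex

EC08


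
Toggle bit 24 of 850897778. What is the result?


850897778 ^ (1 << 24) = 850897778 ^ 16777216 = 867674994

867674994


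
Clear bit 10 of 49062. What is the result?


49062 & ~(1 << 10) = 48038

48038


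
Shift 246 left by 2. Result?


0b11110110 << 2 = 0b1111011000 = 984

984


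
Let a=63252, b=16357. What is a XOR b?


63252 ^ 16357 = 51441

51441


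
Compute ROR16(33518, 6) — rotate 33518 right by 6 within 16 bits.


Rotate 0b1000001011101110 right by 6 (16-bit) = 0b1011101000001011 = 47627

47627


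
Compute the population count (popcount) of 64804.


0b1111110100100100 has 9 set bits

9


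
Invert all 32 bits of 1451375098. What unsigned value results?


1451375098 ^ 4294967295 = 2843592197

2843592197


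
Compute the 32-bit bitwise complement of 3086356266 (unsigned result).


~0b10110111111101100000111100101010 = 0b1001000000010011111000011010101 = 1208611029 (32-bit unsigned)

1208611029


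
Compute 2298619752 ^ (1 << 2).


2298619752 ^ (1 << 2) = 2298619752 ^ 4 = 2298619756

2298619756


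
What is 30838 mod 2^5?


30838 & 31 = 22

22


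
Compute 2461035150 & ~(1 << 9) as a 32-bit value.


2461035150 & ~(1 << 9) = 2461034638

2461034638


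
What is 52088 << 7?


0b1100101101111000 << 7 = 0b11001011011110000000000 = 6667264

6667264


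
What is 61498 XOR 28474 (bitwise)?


0b1111000000111010 ^ 0b110111100111010 = 0b1001111100000000 = 40704

40704


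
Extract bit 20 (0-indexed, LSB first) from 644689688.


0b100110011011010010111100011000, position 20 = 0

0


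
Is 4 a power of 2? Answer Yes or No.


0b100. Only one bit set => Yes

Yes


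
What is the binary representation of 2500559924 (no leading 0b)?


2500559924 = 10010101000010111000010000110100 in binary

10010101000010111000010000110100


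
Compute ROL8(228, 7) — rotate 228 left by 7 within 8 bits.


Rotate 0b11100100 left by 7 (8-bit) = 0b1110010 = 114

114


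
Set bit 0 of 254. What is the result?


254 | (1 << 0) = 254 | 1 = 255

255


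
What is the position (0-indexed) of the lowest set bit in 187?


0b10111011. Lowest set bit at position 0

0


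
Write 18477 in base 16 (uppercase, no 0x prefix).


18477 = 482D hex

482D


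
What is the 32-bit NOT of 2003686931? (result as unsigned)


~0b1110111011011011101011000010011 = 0b10001000100100100010100111101100 = 2291280364 (32-bit unsigned)

2291280364


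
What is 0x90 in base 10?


90 hex = 144 decimal

144


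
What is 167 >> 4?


0b10100111 >> 4 = 0b1010 = 10

10


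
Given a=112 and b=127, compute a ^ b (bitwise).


112 ^ 127 = 15

15


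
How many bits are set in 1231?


0b10011001111 has 7 set bits

7


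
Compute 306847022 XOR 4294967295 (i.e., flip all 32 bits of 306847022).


306847022 ^ 4294967295 = 3988120273

3988120273


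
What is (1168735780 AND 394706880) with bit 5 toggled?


Step 1: 1168735780 & 394706880 = 92290560
Step 2: 92290560 ^ (1 << 5) = 92290560 ^ 32 = 92290592

92290592


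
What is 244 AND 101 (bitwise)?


0b11110100 & 0b1100101 = 0b1100100 = 100

100


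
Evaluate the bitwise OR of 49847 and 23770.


0b1100001010110111 | 0b101110011011010 = 0b1101111011111111 = 57087

57087


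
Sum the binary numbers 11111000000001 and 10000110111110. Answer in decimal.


11111000000001 + 10000110111110 = 101111110111111 = 24511

24511


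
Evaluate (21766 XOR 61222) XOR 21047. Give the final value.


Step 1: 21766 ^ 61222 = 47648
Step 2: 47648 ^ 21047 = 59415

59415


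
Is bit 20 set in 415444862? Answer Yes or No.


0b11000110000110010111101111110, bit 20 = 0. No

No


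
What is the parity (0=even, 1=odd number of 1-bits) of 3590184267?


0b11010101111111011101110101001011 has 22 ones => parity 0

0


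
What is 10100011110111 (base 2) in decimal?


10100011110111 in decimal = 10487

10487


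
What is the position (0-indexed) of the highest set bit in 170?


0b10101010. Highest set bit at position 7

7


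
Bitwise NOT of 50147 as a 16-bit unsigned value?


~0b1100001111100011 = 0b11110000011100 = 15388 (16-bit unsigned)

15388


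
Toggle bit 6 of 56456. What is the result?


56456 ^ (1 << 6) = 56456 ^ 64 = 56520

56520


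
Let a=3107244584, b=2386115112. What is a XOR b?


3107244584 ^ 2386115112 = 923660288

923660288


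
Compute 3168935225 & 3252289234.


0b10111100111000100001110100111001 & 0b11000001110110011111111011010010 = 0b10000000110000000001110000010000 = 2160073744

2160073744


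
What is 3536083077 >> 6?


0b11010010110001000101100010000101 >> 6 = 0b11010010110001000101100010 = 55251298

55251298


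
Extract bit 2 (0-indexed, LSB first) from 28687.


0b111000000001111, position 2 = 1

1


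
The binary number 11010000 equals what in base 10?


11010000 in decimal = 208

208


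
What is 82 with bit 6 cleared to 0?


82 & ~(1 << 6) = 18

18


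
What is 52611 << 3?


0b1100110110000011 << 3 = 0b1100110110000011000 = 420888

420888


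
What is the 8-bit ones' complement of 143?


143 ^ 255 = 112

112


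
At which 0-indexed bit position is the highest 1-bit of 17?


0b10001. Highest set bit at position 4

4


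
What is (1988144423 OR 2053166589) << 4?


Step 1: 1988144423 | 2053166589 = 2128674303
Step 2: 2128674303 << 4 = 34058788848

34058788848


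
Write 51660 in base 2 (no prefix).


51660 = 1100100111001100 in binary

1100100111001100


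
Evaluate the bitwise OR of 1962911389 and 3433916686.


0b1110100111111111010011010011101 | 0b11001100101011010110100100001110 = 0b11111100111111111110111110011111 = 4244631455

4244631455


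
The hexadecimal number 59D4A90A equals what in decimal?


59D4A90A hex = 1507109130 decimal

1507109130


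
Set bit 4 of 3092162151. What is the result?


3092162151 | (1 << 4) = 3092162151 | 16 = 3092162167

3092162167


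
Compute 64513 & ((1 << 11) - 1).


64513 & 2047 = 1025

1025


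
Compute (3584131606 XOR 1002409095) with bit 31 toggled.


Step 1: 3584131606 ^ 1002409095 = 3994947217
Step 2: 3994947217 ^ (1 << 31) = 3994947217 ^ 2147483648 = 1847463569

1847463569


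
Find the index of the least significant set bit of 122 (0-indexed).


0b1111010. Lowest set bit at position 1

1


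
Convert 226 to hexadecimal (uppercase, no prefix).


226 = E2 hex

E2


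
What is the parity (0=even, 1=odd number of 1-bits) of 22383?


0b101011101101111 has 11 ones => parity 1

1


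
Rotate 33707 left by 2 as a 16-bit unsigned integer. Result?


Rotate 0b1000001110101011 left by 2 (16-bit) = 0b111010101110 = 3758

3758


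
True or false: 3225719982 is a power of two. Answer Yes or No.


0b11000000010001001001010010101110. Multiple bits set => No

No


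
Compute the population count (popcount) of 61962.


0b1111001000001010 has 7 set bits

7


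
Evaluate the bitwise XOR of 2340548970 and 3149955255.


0b10001011100000011111000101101010 ^ 0b10111011110000001000000010110111 = 0b110000010000010111000111011101 = 809595357

809595357


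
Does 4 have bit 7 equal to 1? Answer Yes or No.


0b100, bit 7 = 0. No

No


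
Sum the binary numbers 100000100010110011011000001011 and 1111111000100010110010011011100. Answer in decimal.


100000100010110011011000001011 + 1111111000100010110010011011100 = 10011111100111001001101011100111 = 2677840615

2677840615


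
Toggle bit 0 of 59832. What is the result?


59832 ^ (1 << 0) = 59832 ^ 1 = 59833

59833


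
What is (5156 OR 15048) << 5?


Step 1: 5156 | 15048 = 16108
Step 2: 16108 << 5 = 515456

515456


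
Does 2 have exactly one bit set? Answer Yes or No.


0b10. Only one bit set => Yes

Yes


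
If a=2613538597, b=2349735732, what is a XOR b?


2613538597 ^ 2349735732 = 399077393

399077393


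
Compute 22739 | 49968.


0b101100011010011 | 0b1100001100110000 = 0b1101101111110011 = 56307

56307


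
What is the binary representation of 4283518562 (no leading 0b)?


4283518562 = 11111111010100010100111001100010 in binary

11111111010100010100111001100010


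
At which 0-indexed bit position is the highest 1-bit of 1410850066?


0b1010100000101111101110100010010. Highest set bit at position 30

30


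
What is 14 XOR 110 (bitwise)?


0b1110 ^ 0b1101110 = 0b1100000 = 96

96


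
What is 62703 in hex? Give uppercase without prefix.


62703 = F4EF hex

F4EF


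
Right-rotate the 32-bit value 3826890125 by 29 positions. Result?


Rotate 0b11100100000110011011010110001101 right by 29 (32-bit) = 0b100000110011011010110001101111 = 550349935

550349935


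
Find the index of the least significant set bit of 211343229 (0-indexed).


0b1100100110001101011101111101. Lowest set bit at position 0

0


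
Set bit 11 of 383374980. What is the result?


383374980 | (1 << 11) = 383374980 | 2048 = 383377028

383377028


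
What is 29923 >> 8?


0b111010011100011 >> 8 = 0b1110100 = 116

116


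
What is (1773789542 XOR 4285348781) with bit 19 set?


Step 1: 1773789542 ^ 4285348781 = 2530532043
Step 2: 2530532043 | (1 << 19) = 2530532043 | 524288 = 2531056331

2531056331


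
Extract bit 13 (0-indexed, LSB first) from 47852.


0b1011101011101100, position 13 = 1

1


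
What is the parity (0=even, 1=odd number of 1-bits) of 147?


0b10010011 has 4 ones => parity 0

0


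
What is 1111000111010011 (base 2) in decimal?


1111000111010011 in decimal = 61907

61907


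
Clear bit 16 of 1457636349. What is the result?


1457636349 & ~(1 << 16) = 1457570813

1457570813


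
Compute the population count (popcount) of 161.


0b10100001 has 3 set bits

3


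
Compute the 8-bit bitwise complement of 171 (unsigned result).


~0b10101011 = 0b1010100 = 84 (8-bit unsigned)

84


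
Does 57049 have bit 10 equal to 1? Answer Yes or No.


0b1101111011011001, bit 10 = 1. Yes

Yes


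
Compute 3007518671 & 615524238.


0b10110011010000110001011111001111 & 0b100100101100000010011110001110 = 0b100000000000000000011110001110 = 536872846

536872846


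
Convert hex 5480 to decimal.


5480 hex = 21632 decimal

21632


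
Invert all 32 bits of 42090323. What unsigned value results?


42090323 ^ 4294967295 = 4252876972

4252876972


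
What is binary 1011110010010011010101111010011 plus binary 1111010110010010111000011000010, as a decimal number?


1011110010010011010101111010011 + 1111010110010010111000011000010 = 11011001000100110001110010010101 = 3641908373

3641908373


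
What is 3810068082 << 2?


0b11100011000110010000011001110010 << 2 = 0b1110001100011001000001100111001000 = 15240272328

15240272328


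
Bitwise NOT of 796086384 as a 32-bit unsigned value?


~0b101111011100110101000001110000 = 0b11010000100011001010111110001111 = 3498880911 (32-bit unsigned)

3498880911


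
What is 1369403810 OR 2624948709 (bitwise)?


0b1010001100111110111000110100010 | 0b10011100011101011000100111100101 = 0b11011101111111111111100111100111 = 3724540391

3724540391


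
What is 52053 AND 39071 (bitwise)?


0b1100101101010101 & 0b1001100010011111 = 0b1000100000010101 = 34837

34837


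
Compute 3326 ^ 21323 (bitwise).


0b110011111110 ^ 0b101001101001011 = 0b101111110110101 = 24501

24501


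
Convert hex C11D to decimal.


C11D hex = 49437 decimal

49437


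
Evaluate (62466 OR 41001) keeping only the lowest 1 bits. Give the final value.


Step 1: 62466 | 41001 = 62507
Step 2: 62507 & 1 = 1

1


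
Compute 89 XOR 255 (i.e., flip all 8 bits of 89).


89 ^ 255 = 166

166


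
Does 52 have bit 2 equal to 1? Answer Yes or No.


0b110100, bit 2 = 1. Yes

Yes


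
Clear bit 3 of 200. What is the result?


200 & ~(1 << 3) = 192

192


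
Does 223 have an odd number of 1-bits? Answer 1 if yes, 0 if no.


0b11011111 has 7 ones => parity 1

1


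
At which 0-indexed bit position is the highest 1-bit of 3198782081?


0b10111110101010011000101010000001. Highest set bit at position 31

31


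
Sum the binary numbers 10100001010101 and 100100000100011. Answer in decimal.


10100001010101 + 100100000100011 = 111000001111000 = 28792

28792


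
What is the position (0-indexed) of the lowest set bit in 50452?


0b1100010100010100. Lowest set bit at position 2

2


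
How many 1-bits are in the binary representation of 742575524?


0b101100010000101100110110100100 has 13 set bits

13


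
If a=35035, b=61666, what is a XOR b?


35035 ^ 61666 = 30777

30777


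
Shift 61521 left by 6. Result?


0b1111000001010001 << 6 = 0b1111000001010001000000 = 3937344

3937344


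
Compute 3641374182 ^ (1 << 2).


3641374182 ^ (1 << 2) = 3641374182 ^ 4 = 3641374178

3641374178


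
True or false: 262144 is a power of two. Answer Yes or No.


0b1000000000000000000. Only one bit set => Yes

Yes


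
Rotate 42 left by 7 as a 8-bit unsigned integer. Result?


Rotate 0b101010 left by 7 (8-bit) = 0b10101 = 21

21


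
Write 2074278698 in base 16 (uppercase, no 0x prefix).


2074278698 = 7BA2FB2A hex

7BA2FB2A


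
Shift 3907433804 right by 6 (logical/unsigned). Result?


0b11101000111001101011010101001100 >> 6 = 0b11101000111001101011010101 = 61053653

61053653


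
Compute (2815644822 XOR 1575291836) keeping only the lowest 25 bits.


Step 1: 2815644822 ^ 1575291836 = 4197867306
Step 2: 4197867306 & 33554431 = 3563306

3563306


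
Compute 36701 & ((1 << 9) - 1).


36701 & 511 = 349

349


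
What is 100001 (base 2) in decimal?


100001 in decimal = 33

33


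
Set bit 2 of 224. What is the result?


224 | (1 << 2) = 224 | 4 = 228

228


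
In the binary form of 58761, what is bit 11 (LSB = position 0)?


0b1110010110001001, position 11 = 0

0


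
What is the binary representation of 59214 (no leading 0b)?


59214 = 1110011101001110 in binary

1110011101001110


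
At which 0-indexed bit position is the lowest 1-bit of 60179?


0b1110101100010011. Lowest set bit at position 0

0


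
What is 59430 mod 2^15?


59430 & 32767 = 26662

26662


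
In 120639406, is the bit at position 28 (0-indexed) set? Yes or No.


0b111001100001100111110101110, bit 28 = 0. No

No


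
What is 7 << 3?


0b111 << 3 = 0b111000 = 56

56


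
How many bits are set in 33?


0b100001 has 2 set bits

2


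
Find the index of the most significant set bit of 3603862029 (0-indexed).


0b11010110110011101001001000001101. Highest set bit at position 31

31


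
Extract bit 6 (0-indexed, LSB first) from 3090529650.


0b10111000001101011011110101110010, position 6 = 1

1


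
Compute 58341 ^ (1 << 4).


58341 ^ (1 << 4) = 58341 ^ 16 = 58357

58357


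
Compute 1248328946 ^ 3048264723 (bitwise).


0b1001010011001111111110011110010 ^ 0b10110101101100001101010000010011 = 0b11111111110101110010100011100001 = 4292290785

4292290785


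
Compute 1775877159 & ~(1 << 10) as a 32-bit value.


1775877159 & ~(1 << 10) = 1775876135

1775876135


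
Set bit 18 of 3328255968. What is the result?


3328255968 | (1 << 18) = 3328255968 | 262144 = 3328518112

3328518112


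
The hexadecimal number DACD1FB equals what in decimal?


DACD1FB hex = 229429755 decimal

229429755


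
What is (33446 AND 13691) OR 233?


Step 1: 33446 & 13691 = 34
Step 2: 34 | 233 = 235

235


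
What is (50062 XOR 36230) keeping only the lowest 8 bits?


Step 1: 50062 ^ 36230 = 19976
Step 2: 19976 & 255 = 8

8


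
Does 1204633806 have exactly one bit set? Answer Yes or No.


0b1000111110011010100000011001110. Multiple bits set => No

No


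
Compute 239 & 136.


0b11101111 & 0b10001000 = 0b10001000 = 136

136


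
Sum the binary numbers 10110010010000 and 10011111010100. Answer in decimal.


10110010010000 + 10011111010100 = 101010001100100 = 21604

21604


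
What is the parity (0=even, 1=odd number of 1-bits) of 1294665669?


0b1001101001010110000011111000101 has 15 ones => parity 1

1


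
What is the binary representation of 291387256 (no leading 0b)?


291387256 = 10001010111100011011101111000 in binary

10001010111100011011101111000


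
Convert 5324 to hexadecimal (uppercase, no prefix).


5324 = 14CC hex

14CC


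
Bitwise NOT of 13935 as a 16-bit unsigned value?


~0b11011001101111 = 0b1100100110010000 = 51600 (16-bit unsigned)

51600


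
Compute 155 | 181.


0b10011011 | 0b10110101 = 0b10111111 = 191

191


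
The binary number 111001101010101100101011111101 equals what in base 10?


111001101010101100101011111101 in decimal = 967494397

967494397


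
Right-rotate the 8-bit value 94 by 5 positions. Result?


Rotate 0b1011110 right by 5 (8-bit) = 0b11110010 = 242

242


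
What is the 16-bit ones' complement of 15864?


15864 ^ 65535 = 49671

49671


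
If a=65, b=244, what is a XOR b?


65 ^ 244 = 181

181


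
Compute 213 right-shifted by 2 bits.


0b11010101 >> 2 = 0b110101 = 53

53


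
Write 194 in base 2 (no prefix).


194 = 11000010 in binary

11000010


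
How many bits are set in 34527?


0b1000011011011111 has 10 set bits

10


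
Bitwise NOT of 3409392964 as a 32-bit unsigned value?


~0b11001011001101110011010101000100 = 0b110100110010001100101010111011 = 885574331 (32-bit unsigned)

885574331


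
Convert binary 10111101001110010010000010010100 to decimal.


10111101001110010010000010010100 in decimal = 3174637716

3174637716


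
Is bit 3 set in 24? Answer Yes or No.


0b11000, bit 3 = 1. Yes

Yes


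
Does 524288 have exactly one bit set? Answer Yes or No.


0b10000000000000000000. Only one bit set => Yes

Yes


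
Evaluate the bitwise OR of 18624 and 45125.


0b100100011000000 | 0b1011000001000101 = 0b1111100011000101 = 63685

63685


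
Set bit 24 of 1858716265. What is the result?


1858716265 | (1 << 24) = 1858716265 | 16777216 = 1875493481

1875493481


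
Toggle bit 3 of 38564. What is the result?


38564 ^ (1 << 3) = 38564 ^ 8 = 38572

38572


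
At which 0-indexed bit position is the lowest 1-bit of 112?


0b1110000. Lowest set bit at position 4

4


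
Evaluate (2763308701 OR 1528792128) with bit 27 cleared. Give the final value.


Step 1: 2763308701 | 1528792128 = 4290756317
Step 2: 4290756317 & ~(1 << 27) = 4156538589

4156538589


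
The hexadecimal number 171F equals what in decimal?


171F hex = 5919 decimal

5919


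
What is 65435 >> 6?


0b1111111110011011 >> 6 = 0b1111111110 = 1022

1022


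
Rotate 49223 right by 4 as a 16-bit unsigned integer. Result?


Rotate 0b1100000001000111 right by 4 (16-bit) = 0b111110000000100 = 31748

31748


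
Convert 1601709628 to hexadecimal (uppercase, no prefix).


1601709628 = 5F78263C hex

5F78263C


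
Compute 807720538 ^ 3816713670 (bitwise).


0b110000001001001101011001011010 ^ 0b11100011011111100110110111000110 = 0b11010011010110101011101110011100 = 3545938844

3545938844


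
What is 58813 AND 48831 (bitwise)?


0b1110010110111101 & 0b1011111010111111 = 0b1010010010111101 = 42173

42173


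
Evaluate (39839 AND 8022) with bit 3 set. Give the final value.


Step 1: 39839 & 8022 = 6934
Step 2: 6934 | (1 << 3) = 6934 | 8 = 6942

6942


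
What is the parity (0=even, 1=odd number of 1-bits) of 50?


0b110010 has 3 ones => parity 1

1


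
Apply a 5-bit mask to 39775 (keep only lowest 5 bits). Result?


39775 & 31 = 31

31


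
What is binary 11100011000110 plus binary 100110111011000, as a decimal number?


11100011000110 + 100110111011000 = 1000011010011110 = 34462

34462


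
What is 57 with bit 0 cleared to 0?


57 & ~(1 << 0) = 56

56


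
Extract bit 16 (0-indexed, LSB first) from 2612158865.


0b10011011101100100110000110010001, position 16 = 0

0


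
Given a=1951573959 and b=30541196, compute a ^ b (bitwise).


1951573959 ^ 30541196 = 1971364427

1971364427


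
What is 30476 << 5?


0b111011100001100 << 5 = 0b11101110000110000000 = 975232

975232


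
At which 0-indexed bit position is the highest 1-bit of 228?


0b11100100. Highest set bit at position 7

7


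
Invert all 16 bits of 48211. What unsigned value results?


48211 ^ 65535 = 17324

17324


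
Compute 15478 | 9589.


0b11110001110110 | 0b10010101110101 = 0b11110101110111 = 15735

15735


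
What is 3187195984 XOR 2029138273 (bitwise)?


0b10111101111110001100000001010000 ^ 0b1111000111100100011000101100001 = 0b11000101000010101111000100110001 = 3305828657

3305828657


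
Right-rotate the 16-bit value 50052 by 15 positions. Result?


Rotate 0b1100001110000100 right by 15 (16-bit) = 0b1000011100001001 = 34569

34569


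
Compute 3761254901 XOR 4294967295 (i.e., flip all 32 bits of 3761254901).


3761254901 ^ 4294967295 = 533712394

533712394


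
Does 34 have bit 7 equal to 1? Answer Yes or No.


0b100010, bit 7 = 0. No

No


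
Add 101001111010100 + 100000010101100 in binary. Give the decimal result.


101001111010100 + 100000010101100 = 1001010010000000 = 38016

38016


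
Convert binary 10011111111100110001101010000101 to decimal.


10011111111100110001101010000101 in decimal = 2683509381

2683509381


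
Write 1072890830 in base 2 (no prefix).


1072890830 = 111111111100110000001111001110 in binary

111111111100110000001111001110


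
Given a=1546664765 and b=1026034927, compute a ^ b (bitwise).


1546664765 ^ 1026034927 = 1628977106

1628977106


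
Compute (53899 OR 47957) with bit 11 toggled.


Step 1: 53899 | 47957 = 64479
Step 2: 64479 ^ (1 << 11) = 64479 ^ 2048 = 62431

62431


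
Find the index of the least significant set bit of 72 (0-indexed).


0b1001000. Lowest set bit at position 3

3


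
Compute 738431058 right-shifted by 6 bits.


0b101100000000111001000001010010 >> 6 = 0b101100000000111001000001 = 11537985

11537985


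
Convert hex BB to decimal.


BB hex = 187 decimal

187


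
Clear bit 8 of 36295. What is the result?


36295 & ~(1 << 8) = 36039

36039


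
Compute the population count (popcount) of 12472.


0b11000010111000 has 6 set bits

6


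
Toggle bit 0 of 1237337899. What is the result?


1237337899 ^ (1 << 0) = 1237337899 ^ 1 = 1237337898

1237337898


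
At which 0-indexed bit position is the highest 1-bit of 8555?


0b10000101101011. Highest set bit at position 13

13


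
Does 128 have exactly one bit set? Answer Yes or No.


0b10000000. Only one bit set => Yes

Yes


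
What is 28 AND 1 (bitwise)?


0b11100 & 0b1 = 0b0 = 0

0


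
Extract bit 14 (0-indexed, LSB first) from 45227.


0b1011000010101011, position 14 = 0

0


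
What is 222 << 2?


0b11011110 << 2 = 0b1101111000 = 888

888


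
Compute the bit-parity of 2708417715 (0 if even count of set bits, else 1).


0b10100001011011110010110010110011 has 17 ones => parity 1

1


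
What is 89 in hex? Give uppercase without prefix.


89 = 59 hex

59


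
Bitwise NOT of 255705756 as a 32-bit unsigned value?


~0b1111001111011100001010011100 = 0b11110000110000100011110101100011 = 4039261539 (32-bit unsigned)

4039261539


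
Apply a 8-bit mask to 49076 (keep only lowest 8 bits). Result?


49076 & 255 = 180

180


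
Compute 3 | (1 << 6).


3 | (1 << 6) = 3 | 64 = 67

67


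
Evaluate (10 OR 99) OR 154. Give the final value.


Step 1: 10 | 99 = 107
Step 2: 107 | 154 = 251

251


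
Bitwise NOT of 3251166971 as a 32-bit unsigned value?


~0b11000001110010001101111011111011 = 0b111110001101110010000100000100 = 1043800324 (32-bit unsigned)

1043800324


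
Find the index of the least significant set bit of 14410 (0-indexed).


0b11100001001010. Lowest set bit at position 1

1


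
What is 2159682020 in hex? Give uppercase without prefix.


2159682020 = 80BA21E4 hex

80BA21E4


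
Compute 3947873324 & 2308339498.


0b11101011010011111100010000101100 & 0b10001001100101100111011100101010 = 0b10001001000001100100010000101000 = 2298889256

2298889256


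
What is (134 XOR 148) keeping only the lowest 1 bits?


Step 1: 134 ^ 148 = 18
Step 2: 18 & 1 = 0

0


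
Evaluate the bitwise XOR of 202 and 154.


0b11001010 ^ 0b10011010 = 0b1010000 = 80

80


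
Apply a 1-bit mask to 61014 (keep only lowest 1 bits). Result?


61014 & 1 = 0

0


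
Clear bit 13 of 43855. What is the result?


43855 & ~(1 << 13) = 35663

35663


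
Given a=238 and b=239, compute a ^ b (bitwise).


238 ^ 239 = 1

1


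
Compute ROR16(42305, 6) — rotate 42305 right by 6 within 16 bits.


Rotate 0b1010010101000001 right by 6 (16-bit) = 0b11010010101 = 1685

1685


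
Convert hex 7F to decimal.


7F hex = 127 decimal

127


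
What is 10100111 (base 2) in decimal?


10100111 in decimal = 167

167


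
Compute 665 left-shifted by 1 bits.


0b1010011001 << 1 = 0b10100110010 = 1330

1330


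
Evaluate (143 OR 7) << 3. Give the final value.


Step 1: 143 | 7 = 143
Step 2: 143 << 3 = 1144

1144


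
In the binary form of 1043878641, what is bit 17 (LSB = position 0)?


0b111110001110000101001011110001, position 17 = 0

0


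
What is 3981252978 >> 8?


0b11101101010011010001100101110010 >> 8 = 0b111011010100110100011001 = 15551769

15551769


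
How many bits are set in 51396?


0b1100100011000100 has 6 set bits

6


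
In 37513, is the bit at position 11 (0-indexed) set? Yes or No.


0b1001001010001001, bit 11 = 0. No

No


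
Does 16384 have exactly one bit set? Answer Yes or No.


0b100000000000000. Only one bit set => Yes

Yes


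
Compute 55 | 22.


0b110111 | 0b10110 = 0b110111 = 55

55


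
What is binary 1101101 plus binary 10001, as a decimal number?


1101101 + 10001 = 1111110 = 126

126


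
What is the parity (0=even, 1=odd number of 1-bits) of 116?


0b1110100 has 4 ones => parity 0

0


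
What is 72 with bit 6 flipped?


72 ^ (1 << 6) = 72 ^ 64 = 8

8


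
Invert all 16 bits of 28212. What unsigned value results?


28212 ^ 65535 = 37323

37323


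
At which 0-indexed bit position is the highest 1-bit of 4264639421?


0b11111110001100010011101110111101. Highest set bit at position 31

31


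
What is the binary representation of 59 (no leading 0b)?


59 = 111011 in binary

111011


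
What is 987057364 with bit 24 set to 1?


987057364 | (1 << 24) = 987057364 | 16777216 = 1003834580

1003834580


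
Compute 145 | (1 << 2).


145 | (1 << 2) = 145 | 4 = 149

149


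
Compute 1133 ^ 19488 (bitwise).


0b10001101101 ^ 0b100110000100000 = 0b100100001001101 = 18509

18509


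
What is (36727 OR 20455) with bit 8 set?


Step 1: 36727 | 20455 = 53239
Step 2: 53239 | (1 << 8) = 53239 | 256 = 53239

53239


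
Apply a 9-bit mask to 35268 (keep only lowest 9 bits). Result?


35268 & 511 = 452

452


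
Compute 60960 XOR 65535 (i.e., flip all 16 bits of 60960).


60960 ^ 65535 = 4575

4575


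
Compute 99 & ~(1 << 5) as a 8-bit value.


99 & ~(1 << 5) = 67

67


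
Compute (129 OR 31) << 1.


Step 1: 129 | 31 = 159
Step 2: 159 << 1 = 318

318


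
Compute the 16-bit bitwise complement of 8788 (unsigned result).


~0b10001001010100 = 0b1101110110101011 = 56747 (16-bit unsigned)

56747


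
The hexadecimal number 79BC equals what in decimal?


79BC hex = 31164 decimal

31164


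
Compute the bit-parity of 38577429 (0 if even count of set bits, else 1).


0b10010011001010010100010101 has 11 ones => parity 1

1


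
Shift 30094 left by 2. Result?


0b111010110001110 << 2 = 0b11101011000111000 = 120376

120376


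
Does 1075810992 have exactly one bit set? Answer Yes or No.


0b1000000000111111001001010110000. Multiple bits set => No

No


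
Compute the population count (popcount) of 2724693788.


0b10100010011001111000011100011100 has 15 set bits

15


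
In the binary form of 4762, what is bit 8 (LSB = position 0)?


0b1001010011010, position 8 = 0

0


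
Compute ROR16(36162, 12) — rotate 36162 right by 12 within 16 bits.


Rotate 0b1000110101000010 right by 12 (16-bit) = 0b1101010000101000 = 54312

54312


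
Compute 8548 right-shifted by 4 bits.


0b10000101100100 >> 4 = 0b1000010110 = 534

534


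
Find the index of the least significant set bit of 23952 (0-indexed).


0b101110110010000. Lowest set bit at position 4

4


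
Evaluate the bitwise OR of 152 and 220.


0b10011000 | 0b11011100 = 0b11011100 = 220

220


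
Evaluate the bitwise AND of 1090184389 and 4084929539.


0b1000000111110101110010011000101 & 0b11110011011110110001010000000011 = 0b1000000011110100000010000000001 = 1081738241

1081738241


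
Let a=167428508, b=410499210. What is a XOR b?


167428508 ^ 410499210 = 294484246

294484246


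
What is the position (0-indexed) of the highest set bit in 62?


0b111110. Highest set bit at position 5

5


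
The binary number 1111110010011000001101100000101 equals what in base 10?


1111110010011000001101100000101 in decimal = 2118916869

2118916869


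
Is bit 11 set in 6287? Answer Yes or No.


0b1100010001111, bit 11 = 1. Yes

Yes


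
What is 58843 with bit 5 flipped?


58843 ^ (1 << 5) = 58843 ^ 32 = 58875

58875


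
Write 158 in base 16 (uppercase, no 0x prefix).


158 = 9E hex

9E


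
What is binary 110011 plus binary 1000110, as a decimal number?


110011 + 1000110 = 1111001 = 121

121


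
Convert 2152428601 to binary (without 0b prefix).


2152428601 = 10000000010010110111010000111001 in binary

10000000010010110111010000111001


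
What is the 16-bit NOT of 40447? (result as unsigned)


~0b1001110111111111 = 0b110001000000000 = 25088 (16-bit unsigned)

25088


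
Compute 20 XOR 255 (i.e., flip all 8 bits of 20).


20 ^ 255 = 235

235


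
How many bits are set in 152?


0b10011000 has 3 set bits

3


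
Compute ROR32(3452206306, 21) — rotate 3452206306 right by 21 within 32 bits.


Rotate 0b11001101110001000111110011100010 right by 21 (32-bit) = 0b100011111001110001011001101110 = 602347118

602347118
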